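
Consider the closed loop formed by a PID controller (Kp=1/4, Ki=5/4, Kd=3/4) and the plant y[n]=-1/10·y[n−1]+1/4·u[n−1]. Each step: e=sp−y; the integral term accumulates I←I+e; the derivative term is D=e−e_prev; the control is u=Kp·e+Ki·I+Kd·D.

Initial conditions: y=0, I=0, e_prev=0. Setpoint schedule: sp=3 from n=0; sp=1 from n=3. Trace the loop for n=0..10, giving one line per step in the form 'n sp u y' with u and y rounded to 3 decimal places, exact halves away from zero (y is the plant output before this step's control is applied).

0 3 6.750 0.000
1 3 4.453 1.688
2 3 9.031 0.945
3 1 3.801 2.163
4 1 7.977 0.734
5 1 4.567 1.921
6 1 6.491 0.950
7 1 4.525 1.528
8 1 5.535 0.978
9 1 4.458 1.286
10 1 5.006 0.986

(exact arithmetic carried between steps; '≈' marks a value shown rounded to 6 d.p. or computed from one; I and e_prev carry over from the previous line; the table rounds u and y to 3 d.p., halves away from zero)
n=0: y=0, sp=3, e=sp−y=3; I=3, D=e−e_prev=3; u=1/4·3+5/4·3+3/4·3=6.75; next y=-1/10·0+1/4·6.75=1.6875
n=1: y=1.6875, sp=3, e=sp−y=1.3125; I=4.3125, D=e−e_prev=-1.6875; u=1/4·1.3125+5/4·4.3125+3/4·(-1.6875)=4.453125; next y=-1/10·1.6875+1/4·4.453125≈0.944531
n=2: y≈0.944531, sp=3, e=sp−y≈2.055469; I≈6.367969, D=e−e_prev≈0.742969; u=1/4·2.055469+5/4·6.367969+3/4·0.742969≈9.031055; next y=-1/10·0.944531+1/4·9.031055≈2.163311
n=3: y≈2.163311, sp=1, e=sp−y≈-1.163311; I≈5.204658, D=e−e_prev≈-3.218779; u=1/4·(-1.163311)+5/4·5.204658+3/4·(-3.218779)≈3.800911; next y=-1/10·2.163311+1/4·3.800911≈0.733897
n=4: y≈0.733897, sp=1, e=sp−y≈0.266103; I≈5.470762, D=e−e_prev≈1.429414; u=1/4·0.266103+5/4·5.470762+3/4·1.429414≈7.977038; next y=-1/10·0.733897+1/4·7.977038≈1.920870
n=5: y≈1.920870, sp=1, e=sp−y≈-0.920870; I≈4.549892, D=e−e_prev≈-1.186973; u=1/4·(-0.920870)+5/4·4.549892+3/4·(-1.186973)≈4.566917; next y=-1/10·1.920870+1/4·4.566917≈0.949642
n=6: y≈0.949642, sp=1, e=sp−y≈0.050358; I≈4.600249, D=e−e_prev≈0.971228; u=1/4·0.050358+5/4·4.600249+3/4·0.971228≈6.491322; next y=-1/10·0.949642+1/4·6.491322≈1.527866
n=7: y≈1.527866, sp=1, e=sp−y≈-0.527866; I≈4.072383, D=e−e_prev≈-0.578224; u=1/4·(-0.527866)+5/4·4.072383+3/4·(-0.578224)≈4.524844; next y=-1/10·1.527866+1/4·4.524844≈0.978424
n=8: y≈0.978424, sp=1, e=sp−y≈0.021576; I≈4.093959, D=e−e_prev≈0.549442; u=1/4·0.021576+5/4·4.093959+3/4·0.549442≈5.534924; next y=-1/10·0.978424+1/4·5.534924≈1.285888
n=9: y≈1.285888, sp=1, e=sp−y≈-0.285888; I≈3.808070, D=e−e_prev≈-0.307464; u=1/4·(-0.285888)+5/4·3.808070+3/4·(-0.307464)≈4.458018; next y=-1/10·1.285888+1/4·4.458018≈0.985916
n=10: y≈0.985916, sp=1, e=sp−y≈0.014084; I≈3.822155, D=e−e_prev≈0.299973; u=1/4·0.014084+5/4·3.822155+3/4·0.299973≈5.006194; next y=-1/10·0.985916+1/4·5.006194≈1.152957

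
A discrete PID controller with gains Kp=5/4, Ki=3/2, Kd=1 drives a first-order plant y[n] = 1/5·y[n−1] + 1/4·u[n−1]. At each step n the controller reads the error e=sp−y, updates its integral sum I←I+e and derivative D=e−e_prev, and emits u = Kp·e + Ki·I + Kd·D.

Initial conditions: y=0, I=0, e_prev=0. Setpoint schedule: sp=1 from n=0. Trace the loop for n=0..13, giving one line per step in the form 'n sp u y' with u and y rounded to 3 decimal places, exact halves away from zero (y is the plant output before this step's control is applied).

(exact arithmetic carried between steps; '≈' marks a value shown rounded to 6 d.p. or computed from one; I and e_prev carry over from the previous line; the table rounds u and y to 3 d.p., halves away from zero)
n=0: y=0, sp=1, e=sp−y=1; I=1, D=e−e_prev=1; u=5/4·1+3/2·1+1·1=3.75; next y=1/5·0+1/4·3.75=0.9375
n=1: y=0.9375, sp=1, e=sp−y=0.0625; I=1.0625, D=e−e_prev=-0.9375; u=5/4·0.0625+3/2·1.0625+1·(-0.9375)=0.734375; next y=1/5·0.9375+1/4·0.734375≈0.371094
n=2: y≈0.371094, sp=1, e=sp−y≈0.628906; I≈1.691406, D=e−e_prev≈0.566406; u=5/4·0.628906+3/2·1.691406+1·0.566406≈3.889648; next y=1/5·0.371094+1/4·3.889648≈1.046631
n=3: y≈1.046631, sp=1, e=sp−y≈-0.046631; I≈1.644775, D=e−e_prev≈-0.675537; u=5/4·(-0.046631)+3/2·1.644775+1·(-0.675537)≈1.733337; next y=1/5·1.046631+1/4·1.733337≈0.642661
n=4: y≈0.642661, sp=1, e=sp−y≈0.357339; I≈2.002115, D=e−e_prev≈0.403970; u=5/4·0.357339+3/2·2.002115+1·0.403970≈3.853817; next y=1/5·0.642661+1/4·3.853817≈1.091986
n=5: y≈1.091986, sp=1, e=sp−y≈-0.091986; I≈1.910129, D=e−e_prev≈-0.449326; u=5/4·(-0.091986)+3/2·1.910129+1·(-0.449326)≈2.300884; next y=1/5·1.091986+1/4·2.300884≈0.793618
n=6: y≈0.793618, sp=1, e=sp−y≈0.206382; I≈2.116510, D=e−e_prev≈0.298368; u=5/4·0.206382+3/2·2.116510+1·0.298368≈3.731111; next y=1/5·0.793618+1/4·3.731111≈1.091501
n=7: y≈1.091501, sp=1, e=sp−y≈-0.091501; I≈2.025009, D=e−e_prev≈-0.297883; u=5/4·(-0.091501)+3/2·2.025009+1·(-0.297883)≈2.625254; next y=1/5·1.091501+1/4·2.625254≈0.874614
n=8: y≈0.874614, sp=1, e=sp−y≈0.125386; I≈2.150395, D=e−e_prev≈0.216888; u=5/4·0.125386+3/2·2.150395+1·0.216888≈3.599213; next y=1/5·0.874614+1/4·3.599213≈1.074726
n=9: y≈1.074726, sp=1, e=sp−y≈-0.074726; I≈2.075669, D=e−e_prev≈-0.200112; u=5/4·(-0.074726)+3/2·2.075669+1·(-0.200112)≈2.819984; next y=1/5·1.074726+1/4·2.819984≈0.919941
n=10: y≈0.919941, sp=1, e=sp−y≈0.080059; I≈2.155728, D=e−e_prev≈0.154785; u=5/4·0.080059+3/2·2.155728+1·0.154785≈3.488450; next y=1/5·0.919941+1/4·3.488450≈1.056101
n=11: y≈1.056101, sp=1, e=sp−y≈-0.056101; I≈2.099627, D=e−e_prev≈-0.136160; u=5/4·(-0.056101)+3/2·2.099627+1·(-0.136160)≈2.943155; next y=1/5·1.056101+1/4·2.943155≈0.947009
n=12: y≈0.947009, sp=1, e=sp−y≈0.052991; I≈2.152618, D=e−e_prev≈0.109092; u=5/4·0.052991+3/2·2.152618+1·0.109092≈3.404258; next y=1/5·0.947009+1/4·3.404258≈1.040466
n=13: y≈1.040466, sp=1, e=sp−y≈-0.040466; I≈2.112152, D=e−e_prev≈-0.093457; u=5/4·(-0.040466)+3/2·2.112152+1·(-0.093457)≈3.024188; next y=1/5·1.040466+1/4·3.024188≈0.964140

0 1 3.750 0.000
1 1 0.734 0.938
2 1 3.890 0.371
3 1 1.733 1.047
4 1 3.854 0.643
5 1 2.301 1.092
6 1 3.731 0.794
7 1 2.625 1.092
8 1 3.599 0.875
9 1 2.820 1.075
10 1 3.488 0.920
11 1 2.943 1.056
12 1 3.404 0.947
13 1 3.024 1.040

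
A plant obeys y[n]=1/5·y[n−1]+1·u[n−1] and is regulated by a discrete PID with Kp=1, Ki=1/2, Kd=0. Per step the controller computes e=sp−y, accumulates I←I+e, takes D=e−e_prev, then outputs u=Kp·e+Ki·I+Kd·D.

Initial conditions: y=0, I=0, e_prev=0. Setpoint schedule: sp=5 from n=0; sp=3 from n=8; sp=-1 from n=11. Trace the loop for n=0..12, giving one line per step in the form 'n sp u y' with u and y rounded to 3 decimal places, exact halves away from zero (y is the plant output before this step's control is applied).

0 5 7.500 0.000
1 5 -1.250 7.500
2 5 8.375 0.250
3 5 -1.513 8.425
4 5 9.154 0.173
5 5 -1.956 9.188
6 5 9.910 -0.118
7 5 -2.538 9.886
8 3 7.689 -0.561
9 3 -2.737 7.577
10 3 8.172 -1.222
11 -1 -9.441 7.928
12 -1 9.770 -7.856

(exact arithmetic carried between steps; '≈' marks a value shown rounded to 6 d.p. or computed from one; I and e_prev carry over from the previous line; the table rounds u and y to 3 d.p., halves away from zero)
n=0: y=0, sp=5, e=sp−y=5; I=5, D=e−e_prev=5; u=1·5+1/2·5+0·5=7.5; next y=1/5·0+1·7.5=7.5
n=1: y=7.5, sp=5, e=sp−y=-2.5; I=2.5, D=e−e_prev=-7.5; u=1·(-2.5)+1/2·2.5+0·(-7.5)=-1.25; next y=1/5·7.5+1·(-1.25)=0.25
n=2: y=0.25, sp=5, e=sp−y=4.75; I=7.25, D=e−e_prev=7.25; u=1·4.75+1/2·7.25+0·7.25=8.375; next y=1/5·0.25+1·8.375=8.425
n=3: y=8.425, sp=5, e=sp−y=-3.425; I=3.825, D=e−e_prev=-8.175; u=1·(-3.425)+1/2·3.825+0·(-8.175)=-1.5125; next y=1/5·8.425+1·(-1.5125)=0.1725
n=4: y=0.1725, sp=5, e=sp−y=4.8275; I=8.6525, D=e−e_prev=8.2525; u=1·4.8275+1/2·8.6525+0·8.2525=9.15375; next y=1/5·0.1725+1·9.15375=9.18825
n=5: y=9.18825, sp=5, e=sp−y=-4.18825; I=4.46425, D=e−e_prev=-9.01575; u=1·(-4.18825)+1/2·4.46425+0·(-9.01575)=-1.956125; next y=1/5·9.18825+1·(-1.956125)=-0.118475
n=6: y=-0.118475, sp=5, e=sp−y=5.118475; I=9.582725, D=e−e_prev=9.306725; u=1·5.118475+1/2·9.582725+0·9.306725≈9.909838; next y=1/5·(-0.118475)+1·9.909838≈9.886143
n=7: y≈9.886143, sp=5, e=sp−y≈-4.886143; I≈4.696583, D=e−e_prev≈-10.004618; u=1·(-4.886143)+1/2·4.696583+0·(-10.004618)≈-2.537851; next y=1/5·9.886143+1·(-2.537851)≈-0.560623
n=8: y≈-0.560623, sp=3, e=sp−y≈3.560623; I≈8.257205, D=e−e_prev≈8.446765; u=1·3.560623+1/2·8.257205+0·8.446765≈7.689225; next y=1/5·(-0.560623)+1·7.689225≈7.577101
n=9: y≈7.577101, sp=3, e=sp−y≈-4.577101; I≈3.680104, D=e−e_prev≈-8.137724; u=1·(-4.577101)+1/2·3.680104+0·(-8.137724)≈-2.737049; next y=1/5·7.577101+1·(-2.737049)≈-1.221628
n=10: y≈-1.221628, sp=3, e=sp−y≈4.221628; I≈7.901733, D=e−e_prev≈8.798729; u=1·4.221628+1/2·7.901733+0·8.798729≈8.172495; next y=1/5·(-1.221628)+1·8.172495≈7.928169
n=11: y≈7.928169, sp=-1, e=sp−y≈-8.928169; I≈-1.026436, D=e−e_prev≈-13.149798; u=1·(-8.928169)+1/2·(-1.026436)+0·(-13.149798)≈-9.441387; next y=1/5·7.928169+1·(-9.441387)≈-7.855754
n=12: y≈-7.855754, sp=-1, e=sp−y≈6.855754; I≈5.829317, D=e−e_prev≈15.783923; u=1·6.855754+1/2·5.829317+0·15.783923≈9.770412; next y=1/5·(-7.855754)+1·9.770412≈8.199261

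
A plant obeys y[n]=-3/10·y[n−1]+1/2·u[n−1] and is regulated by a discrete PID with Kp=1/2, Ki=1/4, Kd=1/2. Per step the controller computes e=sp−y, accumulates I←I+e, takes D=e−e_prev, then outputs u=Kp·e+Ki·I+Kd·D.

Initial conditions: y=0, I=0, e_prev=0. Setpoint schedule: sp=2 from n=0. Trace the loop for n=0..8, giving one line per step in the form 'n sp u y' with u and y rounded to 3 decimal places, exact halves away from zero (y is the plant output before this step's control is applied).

0 2 2.500 0.000
1 2 0.438 1.250
2 2 3.008 -0.156
3 2 0.710 1.551
4 2 3.752 -0.110
5 2 0.925 1.909
6 2 4.482 -0.110
7 2 1.019 2.274
8 2 5.201 -0.173

(exact arithmetic carried between steps; '≈' marks a value shown rounded to 6 d.p. or computed from one; I and e_prev carry over from the previous line; the table rounds u and y to 3 d.p., halves away from zero)
n=0: y=0, sp=2, e=sp−y=2; I=2, D=e−e_prev=2; u=1/2·2+1/4·2+1/2·2=2.5; next y=-3/10·0+1/2·2.5=1.25
n=1: y=1.25, sp=2, e=sp−y=0.75; I=2.75, D=e−e_prev=-1.25; u=1/2·0.75+1/4·2.75+1/2·(-1.25)=0.4375; next y=-3/10·1.25+1/2·0.4375=-0.15625
n=2: y=-0.15625, sp=2, e=sp−y=2.15625; I=4.90625, D=e−e_prev=1.40625; u=1/2·2.15625+1/4·4.90625+1/2·1.40625≈3.007813; next y=-3/10·(-0.15625)+1/2·3.007813≈1.550781
n=3: y≈1.550781, sp=2, e=sp−y≈0.449219; I≈5.355469, D=e−e_prev≈-1.707031; u=1/2·0.449219+1/4·5.355469+1/2·(-1.707031)≈0.709961; next y=-3/10·1.550781+1/2·0.709961≈-0.110254
n=4: y≈-0.110254, sp=2, e=sp−y≈2.110254; I≈7.465723, D=e−e_prev≈1.661035; u=1/2·2.110254+1/4·7.465723+1/2·1.661035≈3.752075; next y=-3/10·(-0.110254)+1/2·3.752075≈1.909114
n=5: y≈1.909114, sp=2, e=sp−y≈0.090886; I≈7.556609, D=e−e_prev≈-2.019368; u=1/2·0.090886+1/4·7.556609+1/2·(-2.019368)≈0.924911; next y=-3/10·1.909114+1/2·0.924911≈-0.110278
n=6: y≈-0.110278, sp=2, e=sp−y≈2.110278; I≈9.666887, D=e−e_prev≈2.019392; u=1/2·2.110278+1/4·9.666887+1/2·2.019392≈4.481557; next y=-3/10·(-0.110278)+1/2·4.481557≈2.273862
n=7: y≈2.273862, sp=2, e=sp−y≈-0.273862; I≈9.393025, D=e−e_prev≈-2.384140; u=1/2·(-0.273862)+1/4·9.393025+1/2·(-2.384140)≈1.019255; next y=-3/10·2.273862+1/2·1.019255≈-0.172531
n=8: y≈-0.172531, sp=2, e=sp−y≈2.172531; I≈11.565556, D=e−e_prev≈2.446393; u=1/2·2.172531+1/4·11.565556+1/2·2.446393≈5.200851; next y=-3/10·(-0.172531)+1/2·5.200851≈2.652185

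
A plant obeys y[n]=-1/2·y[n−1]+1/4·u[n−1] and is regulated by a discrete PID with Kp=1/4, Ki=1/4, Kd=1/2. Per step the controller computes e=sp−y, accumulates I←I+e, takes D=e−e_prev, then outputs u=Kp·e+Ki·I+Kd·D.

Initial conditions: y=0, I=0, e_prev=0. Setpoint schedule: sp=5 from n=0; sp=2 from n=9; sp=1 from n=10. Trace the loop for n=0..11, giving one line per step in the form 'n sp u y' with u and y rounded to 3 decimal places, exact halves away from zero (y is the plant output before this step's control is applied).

0 5 5.000 0.000
1 5 2.500 1.250
2 5 5.313 0.000
3 5 4.609 1.328
4 5 7.031 0.488
5 5 6.714 1.514
6 5 8.690 0.922
7 5 8.624 1.712
8 5 10.252 1.300
9 2 7.359 1.913
10 1 9.217 0.883
11 1 8.251 1.863

(exact arithmetic carried between steps; '≈' marks a value shown rounded to 6 d.p. or computed from one; I and e_prev carry over from the previous line; the table rounds u and y to 3 d.p., halves away from zero)
n=0: y=0, sp=5, e=sp−y=5; I=5, D=e−e_prev=5; u=1/4·5+1/4·5+1/2·5=5; next y=-1/2·0+1/4·5=1.25
n=1: y=1.25, sp=5, e=sp−y=3.75; I=8.75, D=e−e_prev=-1.25; u=1/4·3.75+1/4·8.75+1/2·(-1.25)=2.5; next y=-1/2·1.25+1/4·2.5=0
n=2: y=0, sp=5, e=sp−y=5; I=13.75, D=e−e_prev=1.25; u=1/4·5+1/4·13.75+1/2·1.25=5.3125; next y=-1/2·0+1/4·5.3125=1.328125
n=3: y=1.328125, sp=5, e=sp−y=3.671875; I=17.421875, D=e−e_prev=-1.328125; u=1/4·3.671875+1/4·17.421875+1/2·(-1.328125)=4.609375; next y=-1/2·1.328125+1/4·4.609375≈0.488281
n=4: y≈0.488281, sp=5, e=sp−y≈4.511719; I≈21.933594, D=e−e_prev≈0.839844; u=1/4·4.511719+1/4·21.933594+1/2·0.839844≈7.03125; next y=-1/2·0.488281+1/4·7.03125≈1.513672
n=5: y≈1.513672, sp=5, e=sp−y≈3.486328; I≈25.419922, D=e−e_prev≈-1.025391; u=1/4·3.486328+1/4·25.419922+1/2·(-1.025391)≈6.713867; next y=-1/2·1.513672+1/4·6.713867≈0.921631
n=6: y≈0.921631, sp=5, e=sp−y≈4.078369; I≈29.498291, D=e−e_prev≈0.592041; u=1/4·4.078369+1/4·29.498291+1/2·0.592041≈8.690186; next y=-1/2·0.921631+1/4·8.690186≈1.711731
n=7: y≈1.711731, sp=5, e=sp−y≈3.288269; I≈32.786560, D=e−e_prev≈-0.790100; u=1/4·3.288269+1/4·32.786560+1/2·(-0.790100)≈8.623657; next y=-1/2·1.711731+1/4·8.623657≈1.300049
n=8: y≈1.300049, sp=5, e=sp−y≈3.699951; I≈36.486511, D=e−e_prev≈0.411682; u=1/4·3.699951+1/4·36.486511+1/2·0.411682≈10.252457; next y=-1/2·1.300049+1/4·10.252457≈1.913090
n=9: y≈1.913090, sp=2, e=sp−y≈0.086910; I≈36.573421, D=e−e_prev≈-3.613041; u=1/4·0.086910+1/4·36.573421+1/2·(-3.613041)≈7.358562; next y=-1/2·1.913090+1/4·7.358562≈0.883096
n=10: y≈0.883096, sp=1, e=sp−y≈0.116904; I≈36.690326, D=e−e_prev≈0.029994; u=1/4·0.116904+1/4·36.690326+1/2·0.029994≈9.216805; next y=-1/2·0.883096+1/4·9.216805≈1.862653
n=11: y≈1.862653, sp=1, e=sp−y≈-0.862653; I≈35.827672, D=e−e_prev≈-0.979558; u=1/4·(-0.862653)+1/4·35.827672+1/2·(-0.979558)≈8.251476; next y=-1/2·1.862653+1/4·8.251476≈1.131542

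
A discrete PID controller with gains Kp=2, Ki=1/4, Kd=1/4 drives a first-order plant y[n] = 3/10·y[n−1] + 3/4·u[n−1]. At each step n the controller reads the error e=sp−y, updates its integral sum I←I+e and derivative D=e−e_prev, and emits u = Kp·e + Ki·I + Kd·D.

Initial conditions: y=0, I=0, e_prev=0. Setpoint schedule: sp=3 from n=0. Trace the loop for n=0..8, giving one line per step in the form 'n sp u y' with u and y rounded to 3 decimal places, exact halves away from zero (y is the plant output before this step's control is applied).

(exact arithmetic carried between steps; '≈' marks a value shown rounded to 6 d.p. or computed from one; I and e_prev carry over from the previous line; the table rounds u and y to 3 d.p., halves away from zero)
n=0: y=0, sp=3, e=sp−y=3; I=3, D=e−e_prev=3; u=2·3+1/4·3+1/4·3=7.5; next y=3/10·0+3/4·7.5=5.625
n=1: y=5.625, sp=3, e=sp−y=-2.625; I=0.375, D=e−e_prev=-5.625; u=2·(-2.625)+1/4·0.375+1/4·(-5.625)=-6.5625; next y=3/10·5.625+3/4·(-6.5625)=-3.234375
n=2: y=-3.234375, sp=3, e=sp−y=6.234375; I=6.609375, D=e−e_prev=8.859375; u=2·6.234375+1/4·6.609375+1/4·8.859375≈16.335938; next y=3/10·(-3.234375)+3/4·16.335938≈11.281641
n=3: y≈11.281641, sp=3, e=sp−y≈-8.281641; I≈-1.672266, D=e−e_prev≈-14.516016; u=2·(-8.281641)+1/4·(-1.672266)+1/4·(-14.516016)≈-20.610352; next y=3/10·11.281641+3/4·(-20.610352)≈-12.073271
n=4: y≈-12.073271, sp=3, e=sp−y≈15.073271; I≈13.401006, D=e−e_prev≈23.354912; u=2·15.073271+1/4·13.401006+1/4·23.354912≈39.335522; next y=3/10·(-12.073271)+3/4·39.335522≈25.879660
n=5: y≈25.879660, sp=3, e=sp−y≈-22.879660; I≈-9.478655, D=e−e_prev≈-37.952932; u=2·(-22.879660)+1/4·(-9.478655)+1/4·(-37.952932)≈-57.617217; next y=3/10·25.879660+3/4·(-57.617217)≈-35.449015
n=6: y≈-35.449015, sp=3, e=sp−y≈38.449015; I≈28.970360, D=e−e_prev≈61.328675; u=2·38.449015+1/4·28.970360+1/4·61.328675≈99.472789; next y=3/10·(-35.449015)+3/4·99.472789≈63.969887
n=7: y≈63.969887, sp=3, e=sp−y≈-60.969887; I≈-31.999527, D=e−e_prev≈-99.418902; u=2·(-60.969887)+1/4·(-31.999527)+1/4·(-99.418902)≈-154.794381; next y=3/10·63.969887+3/4·(-154.794381)≈-96.904820
n=8: y≈-96.904820, sp=3, e=sp−y≈99.904820; I≈67.905293, D=e−e_prev≈160.874707; u=2·99.904820+1/4·67.905293+1/4·160.874707≈257.004640; next y=3/10·(-96.904820)+3/4·257.004640≈163.682034

0 3 7.500 0.000
1 3 -6.563 5.625
2 3 16.336 -3.234
3 3 -20.610 11.282
4 3 39.336 -12.073
5 3 -57.617 25.880
6 3 99.473 -35.449
7 3 -154.794 63.970
8 3 257.005 -96.905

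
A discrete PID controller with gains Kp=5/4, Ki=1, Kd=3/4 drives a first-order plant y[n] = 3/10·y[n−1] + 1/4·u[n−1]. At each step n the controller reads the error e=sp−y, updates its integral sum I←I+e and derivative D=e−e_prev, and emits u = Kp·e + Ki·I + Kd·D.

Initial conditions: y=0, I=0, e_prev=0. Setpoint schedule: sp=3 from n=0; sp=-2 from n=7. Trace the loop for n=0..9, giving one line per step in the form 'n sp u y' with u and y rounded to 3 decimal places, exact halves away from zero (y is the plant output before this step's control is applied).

(exact arithmetic carried between steps; '≈' marks a value shown rounded to 6 d.p. or computed from one; I and e_prev carry over from the previous line; the table rounds u and y to 3 d.p., halves away from zero)
n=0: y=0, sp=3, e=sp−y=3; I=3, D=e−e_prev=3; u=5/4·3+1·3+3/4·3=9; next y=3/10·0+1/4·9=2.25
n=1: y=2.25, sp=3, e=sp−y=0.75; I=3.75, D=e−e_prev=-2.25; u=5/4·0.75+1·3.75+3/4·(-2.25)=3; next y=3/10·2.25+1/4·3=1.425
n=2: y=1.425, sp=3, e=sp−y=1.575; I=5.325, D=e−e_prev=0.825; u=5/4·1.575+1·5.325+3/4·0.825=7.9125; next y=3/10·1.425+1/4·7.9125=2.405625
n=3: y=2.405625, sp=3, e=sp−y=0.594375; I=5.919375, D=e−e_prev=-0.980625; u=5/4·0.594375+1·5.919375+3/4·(-0.980625)=5.926875; next y=3/10·2.405625+1/4·5.926875≈2.203406
n=4: y≈2.203406, sp=3, e=sp−y≈0.796594; I≈6.715969, D=e−e_prev≈0.202219; u=5/4·0.796594+1·6.715969+3/4·0.202219≈7.863375; next y=3/10·2.203406+1/4·7.863375≈2.626866
n=5: y≈2.626866, sp=3, e=sp−y≈0.373134; I≈7.089103, D=e−e_prev≈-0.423459; u=5/4·0.373134+1·7.089103+3/4·(-0.423459)≈7.237927; next y=3/10·2.626866+1/4·7.237927≈2.597541
n=6: y≈2.597541, sp=3, e=sp−y≈0.402459; I≈7.491562, D=e−e_prev≈0.029324; u=5/4·0.402459+1·7.491562+3/4·0.029324≈8.016628; next y=3/10·2.597541+1/4·8.016628≈2.783419
n=7: y≈2.783419, sp=-2, e=sp−y≈-4.783419; I≈2.708142, D=e−e_prev≈-5.185878; u=5/4·(-4.783419)+1·2.708142+3/4·(-5.185878)≈-7.160541; next y=3/10·2.783419+1/4·(-7.160541)≈-0.955109
n=8: y≈-0.955109, sp=-2, e=sp−y≈-1.044891; I≈1.663252, D=e−e_prev≈3.738529; u=5/4·(-1.044891)+1·1.663252+3/4·3.738529≈3.161035; next y=3/10·(-0.955109)+1/4·3.161035≈0.503726
n=9: y≈0.503726, sp=-2, e=sp−y≈-2.503726; I≈-0.840474, D=e−e_prev≈-1.458835; u=5/4·(-2.503726)+1·(-0.840474)+3/4·(-1.458835)≈-5.064258; next y=3/10·0.503726+1/4·(-5.064258)≈-1.114947

0 3 9.000 0.000
1 3 3.000 2.250
2 3 7.913 1.425
3 3 5.927 2.406
4 3 7.863 2.203
5 3 7.238 2.627
6 3 8.017 2.598
7 -2 -7.161 2.783
8 -2 3.161 -0.955
9 -2 -5.064 0.504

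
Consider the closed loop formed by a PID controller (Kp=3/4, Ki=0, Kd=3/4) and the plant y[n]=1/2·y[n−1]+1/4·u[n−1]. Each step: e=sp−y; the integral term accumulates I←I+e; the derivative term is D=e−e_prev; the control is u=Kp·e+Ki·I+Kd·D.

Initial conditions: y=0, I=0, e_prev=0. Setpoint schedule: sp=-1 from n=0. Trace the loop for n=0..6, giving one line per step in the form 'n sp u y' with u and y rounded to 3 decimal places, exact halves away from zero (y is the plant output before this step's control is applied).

0 -1 -1.500 0.000
1 -1 -0.188 -0.375
2 -1 -0.680 -0.234
3 -1 -0.495 -0.287
4 -1 -0.564 -0.267
5 -1 -0.538 -0.275
6 -1 -0.548 -0.272

(exact arithmetic carried between steps; '≈' marks a value shown rounded to 6 d.p. or computed from one; I and e_prev carry over from the previous line; the table rounds u and y to 3 d.p., halves away from zero)
n=0: y=0, sp=-1, e=sp−y=-1; I=-1, D=e−e_prev=-1; u=3/4·(-1)+0·(-1)+3/4·(-1)=-1.5; next y=1/2·0+1/4·(-1.5)=-0.375
n=1: y=-0.375, sp=-1, e=sp−y=-0.625; I=-1.625, D=e−e_prev=0.375; u=3/4·(-0.625)+0·(-1.625)+3/4·0.375=-0.1875; next y=1/2·(-0.375)+1/4·(-0.1875)=-0.234375
n=2: y=-0.234375, sp=-1, e=sp−y=-0.765625; I=-2.390625, D=e−e_prev=-0.140625; u=3/4·(-0.765625)+0·(-2.390625)+3/4·(-0.140625)≈-0.679688; next y=1/2·(-0.234375)+1/4·(-0.679688)≈-0.287109
n=3: y≈-0.287109, sp=-1, e=sp−y≈-0.712891; I≈-3.103516, D=e−e_prev≈0.052734; u=3/4·(-0.712891)+0·(-3.103516)+3/4·0.052734≈-0.495117; next y=1/2·(-0.287109)+1/4·(-0.495117)≈-0.267334
n=4: y≈-0.267334, sp=-1, e=sp−y≈-0.732666; I≈-3.836182, D=e−e_prev≈-0.019775; u=3/4·(-0.732666)+0·(-3.836182)+3/4·(-0.019775)≈-0.564331; next y=1/2·(-0.267334)+1/4·(-0.564331)≈-0.274750
n=5: y≈-0.274750, sp=-1, e=sp−y≈-0.725250; I≈-4.561432, D=e−e_prev≈0.007416; u=3/4·(-0.725250)+0·(-4.561432)+3/4·0.007416≈-0.538376; next y=1/2·(-0.274750)+1/4·(-0.538376)≈-0.271969
n=6: y≈-0.271969, sp=-1, e=sp−y≈-0.728031; I≈-5.289463, D=e−e_prev≈-0.002781; u=3/4·(-0.728031)+0·(-5.289463)+3/4·(-0.002781)≈-0.548109; next y=1/2·(-0.271969)+1/4·(-0.548109)≈-0.273012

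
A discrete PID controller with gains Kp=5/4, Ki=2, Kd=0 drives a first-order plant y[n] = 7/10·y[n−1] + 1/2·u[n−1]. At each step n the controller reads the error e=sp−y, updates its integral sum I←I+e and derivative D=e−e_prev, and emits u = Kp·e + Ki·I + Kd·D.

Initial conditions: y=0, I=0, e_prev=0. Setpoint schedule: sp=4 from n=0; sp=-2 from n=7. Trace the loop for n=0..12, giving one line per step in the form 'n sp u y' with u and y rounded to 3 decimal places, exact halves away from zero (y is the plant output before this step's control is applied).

0 4 13.000 0.000
1 4 -0.125 6.500
2 4 1.416 4.488
3 4 2.516 3.849
4 4 2.482 3.952
5 4 2.398 4.008
6 4 2.394 4.004
7 -2 -17.100 4.000
8 -2 2.588 -5.750
9 -2 0.277 -2.731
10 -2 -1.373 -1.774
11 -2 -1.324 -1.928
12 -2 -1.196 -2.012

(exact arithmetic carried between steps; '≈' marks a value shown rounded to 6 d.p. or computed from one; I and e_prev carry over from the previous line; the table rounds u and y to 3 d.p., halves away from zero)
n=0: y=0, sp=4, e=sp−y=4; I=4, D=e−e_prev=4; u=5/4·4+2·4+0·4=13; next y=7/10·0+1/2·13=6.5
n=1: y=6.5, sp=4, e=sp−y=-2.5; I=1.5, D=e−e_prev=-6.5; u=5/4·(-2.5)+2·1.5+0·(-6.5)=-0.125; next y=7/10·6.5+1/2·(-0.125)=4.4875
n=2: y=4.4875, sp=4, e=sp−y=-0.4875; I=1.0125, D=e−e_prev=2.0125; u=5/4·(-0.4875)+2·1.0125+0·2.0125=1.415625; next y=7/10·4.4875+1/2·1.415625≈3.849063
n=3: y≈3.849063, sp=4, e=sp−y≈0.150938; I≈1.163438, D=e−e_prev≈0.638438; u=5/4·0.150938+2·1.163438+0·0.638438≈2.515547; next y=7/10·3.849063+1/2·2.515547≈3.952117
n=4: y≈3.952117, sp=4, e=sp−y≈0.047883; I≈1.211320, D=e−e_prev≈-0.103055; u=5/4·0.047883+2·1.211320+0·(-0.103055)≈2.482494; next y=7/10·3.952117+1/2·2.482494≈4.007729
n=5: y≈4.007729, sp=4, e=sp−y≈-0.007729; I≈1.203591, D=e−e_prev≈-0.055612; u=5/4·(-0.007729)+2·1.203591+0·(-0.055612)≈2.397521; next y=7/10·4.007729+1/2·2.397521≈4.004171
n=6: y≈4.004171, sp=4, e=sp−y≈-0.004171; I≈1.199420, D=e−e_prev≈0.003558; u=5/4·(-0.004171)+2·1.199420+0·0.003558≈2.393627; next y=7/10·4.004171+1/2·2.393627≈3.999733
n=7: y≈3.999733, sp=-2, e=sp−y≈-5.999733; I≈-4.800313, D=e−e_prev≈-5.995562; u=5/4·(-5.999733)+2·(-4.800313)+0·(-5.995562)≈-17.100292; next y=7/10·3.999733+1/2·(-17.100292)≈-5.750333
n=8: y≈-5.750333, sp=-2, e=sp−y≈3.750333; I≈-1.049980, D=e−e_prev≈9.750066; u=5/4·3.750333+2·(-1.049980)+0·9.750066≈2.587956; next y=7/10·(-5.750333)+1/2·2.587956≈-2.731255
n=9: y≈-2.731255, sp=-2, e=sp−y≈0.731255; I≈-0.318725, D=e−e_prev≈-3.019078; u=5/4·0.731255+2·(-0.318725)+0·(-3.019078)≈0.276619; next y=7/10·(-2.731255)+1/2·0.276619≈-1.773569
n=10: y≈-1.773569, sp=-2, e=sp−y≈-0.226431; I≈-0.545156, D=e−e_prev≈-0.957686; u=5/4·(-0.226431)+2·(-0.545156)+0·(-0.957686)≈-1.373350; next y=7/10·(-1.773569)+1/2·(-1.373350)≈-1.928174
n=11: y≈-1.928174, sp=-2, e=sp−y≈-0.071826; I≈-0.616982, D=e−e_prev≈0.154604; u=5/4·(-0.071826)+2·(-0.616982)+0·0.154604≈-1.323748; next y=7/10·(-1.928174)+1/2·(-1.323748)≈-2.011595
n=12: y≈-2.011595, sp=-2, e=sp−y≈0.011595; I≈-0.605387, D=e−e_prev≈0.083422; u=5/4·0.011595+2·(-0.605387)+0·0.083422≈-1.196280; next y=7/10·(-2.011595)+1/2·(-1.196280)≈-2.006257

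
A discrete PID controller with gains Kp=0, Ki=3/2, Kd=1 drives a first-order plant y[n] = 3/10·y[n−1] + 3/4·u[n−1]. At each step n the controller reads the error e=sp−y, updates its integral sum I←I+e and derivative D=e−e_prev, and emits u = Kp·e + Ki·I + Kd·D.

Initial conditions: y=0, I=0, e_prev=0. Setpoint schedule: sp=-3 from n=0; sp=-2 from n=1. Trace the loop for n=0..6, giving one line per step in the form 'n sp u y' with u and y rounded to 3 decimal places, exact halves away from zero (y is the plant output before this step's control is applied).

0 -3 -7.500 0.000
1 -2 7.563 -5.625
2 -2 -17.648 3.984
3 -2 23.048 -12.041
4 -2 -42.203 13.674
5 -2 63.060 -27.550
6 -2 -106.289 39.030

(exact arithmetic carried between steps; '≈' marks a value shown rounded to 6 d.p. or computed from one; I and e_prev carry over from the previous line; the table rounds u and y to 3 d.p., halves away from zero)
n=0: y=0, sp=-3, e=sp−y=-3; I=-3, D=e−e_prev=-3; u=0·(-3)+3/2·(-3)+1·(-3)=-7.5; next y=3/10·0+3/4·(-7.5)=-5.625
n=1: y=-5.625, sp=-2, e=sp−y=3.625; I=0.625, D=e−e_prev=6.625; u=0·3.625+3/2·0.625+1·6.625=7.5625; next y=3/10·(-5.625)+3/4·7.5625=3.984375
n=2: y=3.984375, sp=-2, e=sp−y=-5.984375; I=-5.359375, D=e−e_prev=-9.609375; u=0·(-5.984375)+3/2·(-5.359375)+1·(-9.609375)≈-17.648438; next y=3/10·3.984375+3/4·(-17.648438)≈-12.041016
n=3: y≈-12.041016, sp=-2, e=sp−y≈10.041016; I≈4.681641, D=e−e_prev≈16.025391; u=0·10.041016+3/2·4.681641+1·16.025391≈23.047852; next y=3/10·(-12.041016)+3/4·23.047852≈13.673584
n=4: y≈13.673584, sp=-2, e=sp−y≈-15.673584; I≈-10.991943, D=e−e_prev≈-25.714600; u=0·(-15.673584)+3/2·(-10.991943)+1·(-25.714600)≈-42.202515; next y=3/10·13.673584+3/4·(-42.202515)≈-27.549811
n=5: y≈-27.549811, sp=-2, e=sp−y≈25.549811; I≈14.557867, D=e−e_prev≈41.223395; u=0·25.549811+3/2·14.557867+1·41.223395≈63.060196; next y=3/10·(-27.549811)+3/4·63.060196≈39.030204
n=6: y≈39.030204, sp=-2, e=sp−y≈-41.030204; I≈-26.472336, D=e−e_prev≈-66.580014; u=0·(-41.030204)+3/2·(-26.472336)+1·(-66.580014)≈-106.288519; next y=3/10·39.030204+3/4·(-106.288519)≈-68.007328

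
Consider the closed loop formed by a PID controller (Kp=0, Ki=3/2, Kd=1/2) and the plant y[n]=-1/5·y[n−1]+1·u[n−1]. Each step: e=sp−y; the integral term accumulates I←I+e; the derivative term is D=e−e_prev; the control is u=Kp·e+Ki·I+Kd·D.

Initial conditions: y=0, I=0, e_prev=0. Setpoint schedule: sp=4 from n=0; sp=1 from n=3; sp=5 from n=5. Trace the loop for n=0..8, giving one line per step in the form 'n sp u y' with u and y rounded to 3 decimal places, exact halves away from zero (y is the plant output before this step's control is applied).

(exact arithmetic carried between steps; '≈' marks a value shown rounded to 6 d.p. or computed from one; I and e_prev carry over from the previous line; the table rounds u and y to 3 d.p., halves away from zero)
n=0: y=0, sp=4, e=sp−y=4; I=4, D=e−e_prev=4; u=0·4+3/2·4+1/2·4=8; next y=-1/5·0+1·8=8
n=1: y=8, sp=4, e=sp−y=-4; I=0, D=e−e_prev=-8; u=0·(-4)+3/2·0+1/2·(-8)=-4; next y=-1/5·8+1·(-4)=-5.6
n=2: y=-5.6, sp=4, e=sp−y=9.6; I=9.6, D=e−e_prev=13.6; u=0·9.6+3/2·9.6+1/2·13.6=21.2; next y=-1/5·(-5.6)+1·21.2=22.32
n=3: y=22.32, sp=1, e=sp−y=-21.32; I=-11.72, D=e−e_prev=-30.92; u=0·(-21.32)+3/2·(-11.72)+1/2·(-30.92)=-33.04; next y=-1/5·22.32+1·(-33.04)=-37.504
n=4: y=-37.504, sp=1, e=sp−y=38.504; I=26.784, D=e−e_prev=59.824; u=0·38.504+3/2·26.784+1/2·59.824=70.088; next y=-1/5·(-37.504)+1·70.088=77.5888
n=5: y=77.5888, sp=5, e=sp−y=-72.5888; I=-45.8048, D=e−e_prev=-111.0928; u=0·(-72.5888)+3/2·(-45.8048)+1/2·(-111.0928)=-124.2536; next y=-1/5·77.5888+1·(-124.2536)=-139.77136
n=6: y=-139.77136, sp=5, e=sp−y=144.77136; I=98.96656, D=e−e_prev=217.36016; u=0·144.77136+3/2·98.96656+1/2·217.36016=257.12992; next y=-1/5·(-139.77136)+1·257.12992=285.084192
n=7: y=285.084192, sp=5, e=sp−y=-280.084192; I=-181.117632, D=e−e_prev=-424.855552; u=0·(-280.084192)+3/2·(-181.117632)+1/2·(-424.855552)=-484.104224; next y=-1/5·285.084192+1·(-484.104224)≈-541.121062
n=8: y≈-541.121062, sp=5, e=sp−y≈546.121062; I≈365.003430, D=e−e_prev≈826.205254; u=0·546.121062+3/2·365.003430+1/2·826.205254≈960.607773; next y=-1/5·(-541.121062)+1·960.607773≈1068.831985

0 4 8.000 0.000
1 4 -4.000 8.000
2 4 21.200 -5.600
3 1 -33.040 22.320
4 1 70.088 -37.504
5 5 -124.254 77.589
6 5 257.130 -139.771
7 5 -484.104 285.084
8 5 960.608 -541.121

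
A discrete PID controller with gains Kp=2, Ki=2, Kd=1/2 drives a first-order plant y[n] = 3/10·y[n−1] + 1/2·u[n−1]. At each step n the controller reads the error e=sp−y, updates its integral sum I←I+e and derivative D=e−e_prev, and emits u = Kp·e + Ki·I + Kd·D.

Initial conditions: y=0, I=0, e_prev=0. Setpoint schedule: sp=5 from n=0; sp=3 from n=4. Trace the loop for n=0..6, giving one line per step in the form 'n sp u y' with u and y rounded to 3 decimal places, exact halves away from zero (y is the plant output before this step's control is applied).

(exact arithmetic carried between steps; '≈' marks a value shown rounded to 6 d.p. or computed from one; I and e_prev carry over from the previous line; the table rounds u and y to 3 d.p., halves away from zero)
n=0: y=0, sp=5, e=sp−y=5; I=5, D=e−e_prev=5; u=2·5+2·5+1/2·5=22.5; next y=3/10·0+1/2·22.5=11.25
n=1: y=11.25, sp=5, e=sp−y=-6.25; I=-1.25, D=e−e_prev=-11.25; u=2·(-6.25)+2·(-1.25)+1/2·(-11.25)=-20.625; next y=3/10·11.25+1/2·(-20.625)=-6.9375
n=2: y=-6.9375, sp=5, e=sp−y=11.9375; I=10.6875, D=e−e_prev=18.1875; u=2·11.9375+2·10.6875+1/2·18.1875=54.34375; next y=3/10·(-6.9375)+1/2·54.34375=25.090625
n=3: y=25.090625, sp=5, e=sp−y=-20.090625; I=-9.403125, D=e−e_prev=-32.028125; u=2·(-20.090625)+2·(-9.403125)+1/2·(-32.028125)≈-75.001563; next y=3/10·25.090625+1/2·(-75.001563)≈-29.973594
n=4: y≈-29.973594, sp=3, e=sp−y≈32.973594; I≈23.570469, D=e−e_prev≈53.064219; u=2·32.973594+2·23.570469+1/2·53.064219≈139.620234; next y=3/10·(-29.973594)+1/2·139.620234≈60.818039
n=5: y≈60.818039, sp=3, e=sp−y≈-57.818039; I≈-34.247570, D=e−e_prev≈-90.791633; u=2·(-57.818039)+2·(-34.247570)+1/2·(-90.791633)≈-229.527035; next y=3/10·60.818039+1/2·(-229.527035)≈-96.518106
n=6: y≈-96.518106, sp=3, e=sp−y≈99.518106; I≈65.270536, D=e−e_prev≈157.336145; u=2·99.518106+2·65.270536+1/2·157.336145≈408.245355; next y=3/10·(-96.518106)+1/2·408.245355≈175.167246

0 5 22.500 0.000
1 5 -20.625 11.250
2 5 54.344 -6.938
3 5 -75.002 25.091
4 3 139.620 -29.974
5 3 -229.527 60.818
6 3 408.245 -96.518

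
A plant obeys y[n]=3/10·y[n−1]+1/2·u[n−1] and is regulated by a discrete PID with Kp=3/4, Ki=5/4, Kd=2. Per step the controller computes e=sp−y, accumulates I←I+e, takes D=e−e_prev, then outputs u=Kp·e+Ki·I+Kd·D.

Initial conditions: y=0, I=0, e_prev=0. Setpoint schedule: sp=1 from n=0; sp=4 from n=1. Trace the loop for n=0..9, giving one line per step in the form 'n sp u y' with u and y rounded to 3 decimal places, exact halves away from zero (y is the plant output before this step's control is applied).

(exact arithmetic carried between steps; '≈' marks a value shown rounded to 6 d.p. or computed from one; I and e_prev carry over from the previous line; the table rounds u and y to 3 d.p., halves away from zero)
n=0: y=0, sp=1, e=sp−y=1; I=1, D=e−e_prev=1; u=3/4·1+5/4·1+2·1=4; next y=3/10·0+1/2·4=2
n=1: y=2, sp=4, e=sp−y=2; I=3, D=e−e_prev=1; u=3/4·2+5/4·3+2·1=7.25; next y=3/10·2+1/2·7.25=4.225
n=2: y=4.225, sp=4, e=sp−y=-0.225; I=2.775, D=e−e_prev=-2.225; u=3/4·(-0.225)+5/4·2.775+2·(-2.225)=-1.15; next y=3/10·4.225+1/2·(-1.15)=0.6925
n=3: y=0.6925, sp=4, e=sp−y=3.3075; I=6.0825, D=e−e_prev=3.5325; u=3/4·3.3075+5/4·6.0825+2·3.5325=17.14875; next y=3/10·0.6925+1/2·17.14875=8.782125
n=4: y=8.782125, sp=4, e=sp−y=-4.782125; I=1.300375, D=e−e_prev=-8.089625; u=3/4·(-4.782125)+5/4·1.300375+2·(-8.089625)=-18.140375; next y=3/10·8.782125+1/2·(-18.140375)=-6.43555
n=5: y=-6.43555, sp=4, e=sp−y=10.43555; I=11.735925, D=e−e_prev=15.217675; u=3/4·10.43555+5/4·11.735925+2·15.217675≈52.931919; next y=3/10·(-6.43555)+1/2·52.931919≈24.535294
n=6: y≈24.535294, sp=4, e=sp−y≈-20.535294; I≈-8.799369, D=e−e_prev≈-30.970844; u=3/4·(-20.535294)+5/4·(-8.799369)+2·(-30.970844)≈-88.342371; next y=3/10·24.535294+1/2·(-88.342371)≈-36.810597
n=7: y≈-36.810597, sp=4, e=sp−y≈40.810597; I≈32.011228, D=e−e_prev≈61.345892; u=3/4·40.810597+5/4·32.011228+2·61.345892≈193.313766; next y=3/10·(-36.810597)+1/2·193.313766≈85.613704
n=8: y≈85.613704, sp=4, e=sp−y≈-81.613704; I≈-49.602476, D=e−e_prev≈-122.424301; u=3/4·(-81.613704)+5/4·(-49.602476)+2·(-122.424301)≈-368.061975; next y=3/10·85.613704+1/2·(-368.061975)≈-158.346877
n=9: y≈-158.346877, sp=4, e=sp−y≈162.346877; I≈112.744401, D=e−e_prev≈243.960581; u=3/4·162.346877+5/4·112.744401+2·243.960581≈750.611819; next y=3/10·(-158.346877)+1/2·750.611819≈327.801847

0 1 4.000 0.000
1 4 7.250 2.000
2 4 -1.150 4.225
3 4 17.149 0.693
4 4 -18.140 8.782
5 4 52.932 -6.436
6 4 -88.342 24.535
7 4 193.314 -36.811
8 4 -368.062 85.614
9 4 750.612 -158.347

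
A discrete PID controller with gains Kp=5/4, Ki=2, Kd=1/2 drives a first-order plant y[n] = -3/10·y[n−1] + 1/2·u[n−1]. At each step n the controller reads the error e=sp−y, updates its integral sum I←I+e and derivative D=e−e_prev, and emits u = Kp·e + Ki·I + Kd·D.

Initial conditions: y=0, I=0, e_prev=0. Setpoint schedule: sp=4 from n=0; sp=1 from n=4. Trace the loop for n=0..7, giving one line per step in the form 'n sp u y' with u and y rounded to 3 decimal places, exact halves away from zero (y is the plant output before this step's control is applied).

0 4 15.000 0.000
1 4 -7.125 7.500
2 4 39.547 -5.813
3 4 -49.971 21.517
4 1 116.001 -31.441
5 1 -214.871 67.433
6 1 433.318 -127.665
7 1 -841.741 254.959

(exact arithmetic carried between steps; '≈' marks a value shown rounded to 6 d.p. or computed from one; I and e_prev carry over from the previous line; the table rounds u and y to 3 d.p., halves away from zero)
n=0: y=0, sp=4, e=sp−y=4; I=4, D=e−e_prev=4; u=5/4·4+2·4+1/2·4=15; next y=-3/10·0+1/2·15=7.5
n=1: y=7.5, sp=4, e=sp−y=-3.5; I=0.5, D=e−e_prev=-7.5; u=5/4·(-3.5)+2·0.5+1/2·(-7.5)=-7.125; next y=-3/10·7.5+1/2·(-7.125)=-5.8125
n=2: y=-5.8125, sp=4, e=sp−y=9.8125; I=10.3125, D=e−e_prev=13.3125; u=5/4·9.8125+2·10.3125+1/2·13.3125=39.546875; next y=-3/10·(-5.8125)+1/2·39.546875≈21.517188
n=3: y≈21.517188, sp=4, e=sp−y≈-17.517188; I≈-7.204688, D=e−e_prev≈-27.329688; u=5/4·(-17.517188)+2·(-7.204688)+1/2·(-27.329688)≈-49.970703; next y=-3/10·21.517188+1/2·(-49.970703)≈-31.440508
n=4: y≈-31.440508, sp=1, e=sp−y≈32.440508; I≈25.235820, D=e−e_prev≈49.957695; u=5/4·32.440508+2·25.235820+1/2·49.957695≈116.001123; next y=-3/10·(-31.440508)+1/2·116.001123≈67.432714
n=5: y≈67.432714, sp=1, e=sp−y≈-66.432714; I≈-41.196894, D=e−e_prev≈-98.873222; u=5/4·(-66.432714)+2·(-41.196894)+1/2·(-98.873222)≈-214.871290; next y=-3/10·67.432714+1/2·(-214.871290)≈-127.665459
n=6: y≈-127.665459, sp=1, e=sp−y≈128.665459; I≈87.468566, D=e−e_prev≈195.098173; u=5/4·128.665459+2·87.468566+1/2·195.098173≈433.318042; next y=-3/10·(-127.665459)+1/2·433.318042≈254.958659
n=7: y≈254.958659, sp=1, e=sp−y≈-253.958659; I≈-166.490093, D=e−e_prev≈-382.624118; u=5/4·(-253.958659)+2·(-166.490093)+1/2·(-382.624118)≈-841.740569; next y=-3/10·254.958659+1/2·(-841.740569)≈-497.357882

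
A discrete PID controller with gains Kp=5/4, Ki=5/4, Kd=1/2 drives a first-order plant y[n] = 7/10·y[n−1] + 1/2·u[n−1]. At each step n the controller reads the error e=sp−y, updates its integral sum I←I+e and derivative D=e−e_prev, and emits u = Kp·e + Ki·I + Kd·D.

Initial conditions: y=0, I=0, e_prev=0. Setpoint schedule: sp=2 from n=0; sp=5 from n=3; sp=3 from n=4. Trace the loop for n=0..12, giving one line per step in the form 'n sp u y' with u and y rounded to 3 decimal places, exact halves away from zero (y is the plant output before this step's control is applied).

0 2 6.000 0.000
1 2 -1.500 3.000
2 2 3.700 1.350
3 5 8.353 2.795
4 3 -5.682 6.133
5 3 7.113 1.452
6 3 -2.655 4.573
7 3 5.038 1.873
8 3 -0.774 3.830
9 3 3.775 2.294
10 3 0.291 3.493
11 3 2.981 2.591
12 3 0.901 3.304

(exact arithmetic carried between steps; '≈' marks a value shown rounded to 6 d.p. or computed from one; I and e_prev carry over from the previous line; the table rounds u and y to 3 d.p., halves away from zero)
n=0: y=0, sp=2, e=sp−y=2; I=2, D=e−e_prev=2; u=5/4·2+5/4·2+1/2·2=6; next y=7/10·0+1/2·6=3
n=1: y=3, sp=2, e=sp−y=-1; I=1, D=e−e_prev=-3; u=5/4·(-1)+5/4·1+1/2·(-3)=-1.5; next y=7/10·3+1/2·(-1.5)=1.35
n=2: y=1.35, sp=2, e=sp−y=0.65; I=1.65, D=e−e_prev=1.65; u=5/4·0.65+5/4·1.65+1/2·1.65=3.7; next y=7/10·1.35+1/2·3.7=2.795
n=3: y=2.795, sp=5, e=sp−y=2.205; I=3.855, D=e−e_prev=1.555; u=5/4·2.205+5/4·3.855+1/2·1.555=8.3525; next y=7/10·2.795+1/2·8.3525=6.13275
n=4: y=6.13275, sp=3, e=sp−y=-3.13275; I=0.72225, D=e−e_prev=-5.33775; u=5/4·(-3.13275)+5/4·0.72225+1/2·(-5.33775)=-5.682; next y=7/10·6.13275+1/2·(-5.682)=1.451925
n=5: y=1.451925, sp=3, e=sp−y=1.548075; I=2.270325, D=e−e_prev=4.680825; u=5/4·1.548075+5/4·2.270325+1/2·4.680825≈7.113413; next y=7/10·1.451925+1/2·7.113413≈4.573054
n=6: y≈4.573054, sp=3, e=sp−y≈-1.573054; I≈0.697271, D=e−e_prev≈-3.121129; u=5/4·(-1.573054)+5/4·0.697271+1/2·(-3.121129)≈-2.655293; next y=7/10·4.573054+1/2·(-2.655293)≈1.873491
n=7: y≈1.873491, sp=3, e=sp−y≈1.126509; I≈1.823780, D=e−e_prev≈2.699562; u=5/4·1.126509+5/4·1.823780+1/2·2.699562≈5.037642; next y=7/10·1.873491+1/2·5.037642≈3.830265
n=8: y≈3.830265, sp=3, e=sp−y≈-0.830265; I≈0.993515, D=e−e_prev≈-1.956773; u=5/4·(-0.830265)+5/4·0.993515+1/2·(-1.956773)≈-0.774324; next y=7/10·3.830265+1/2·(-0.774324)≈2.294023
n=9: y≈2.294023, sp=3, e=sp−y≈0.705977; I≈1.699492, D=e−e_prev≈1.536241; u=5/4·0.705977+5/4·1.699492+1/2·1.536241≈3.774956; next y=7/10·2.294023+1/2·3.774956≈3.493294
n=10: y≈3.493294, sp=3, e=sp−y≈-0.493294; I≈1.206197, D=e−e_prev≈-1.199271; u=5/4·(-0.493294)+5/4·1.206197+1/2·(-1.199271)≈0.291493; next y=7/10·3.493294+1/2·0.291493≈2.591053
n=11: y≈2.591053, sp=3, e=sp−y≈0.408947; I≈1.615145, D=e−e_prev≈0.902242; u=5/4·0.408947+5/4·1.615145+1/2·0.902242≈2.981236; next y=7/10·2.591053+1/2·2.981236≈3.304355
n=12: y≈3.304355, sp=3, e=sp−y≈-0.304355; I≈1.310790, D=e−e_prev≈-0.713302; u=5/4·(-0.304355)+5/4·1.310790+1/2·(-0.713302)≈0.901393; next y=7/10·3.304355+1/2·0.901393≈2.763745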